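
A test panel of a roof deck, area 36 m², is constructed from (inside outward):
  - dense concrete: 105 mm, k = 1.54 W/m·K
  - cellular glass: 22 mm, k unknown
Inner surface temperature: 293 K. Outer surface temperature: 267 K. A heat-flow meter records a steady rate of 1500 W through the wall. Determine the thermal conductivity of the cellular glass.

Thermal resistances in series:
R_dense concrete = L/(kA) = 0.105/(1.54×36) = 0.001894 K/W
Sum of known resistances R_other = 0.001894 K/W
Total R = ΔT/Q = 26/1500 = 0.01733 K/W
R_cellular glass = R_total − R_other = 0.01544 K/W
k = L/(R·A) = 0.022/(0.01544×36)

k ≈ 0.0396 W/(m·K)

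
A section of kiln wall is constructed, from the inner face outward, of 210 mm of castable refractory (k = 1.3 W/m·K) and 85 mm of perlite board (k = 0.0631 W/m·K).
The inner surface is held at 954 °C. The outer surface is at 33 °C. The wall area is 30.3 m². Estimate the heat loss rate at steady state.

Q ≈ 18500 W

Model the wall as resistances in series:
R_castable refractory = L/(kA) = 0.21/(1.3×30.3) = 0.005331 K/W
R_perlite board = L/(kA) = 0.085/(0.0631×30.3) = 0.04446 K/W
R_total = 0.04979 K/W
Q = ΔT / R_total = 921 / 0.04979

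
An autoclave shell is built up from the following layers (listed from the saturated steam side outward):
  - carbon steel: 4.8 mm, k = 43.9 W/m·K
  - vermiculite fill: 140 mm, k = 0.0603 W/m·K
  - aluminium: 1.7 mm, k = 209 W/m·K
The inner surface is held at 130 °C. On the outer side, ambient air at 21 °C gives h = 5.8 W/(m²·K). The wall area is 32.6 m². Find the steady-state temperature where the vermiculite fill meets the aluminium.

T ≈ 28.5 °C

Model the wall as resistances in series:
R_carbon steel = L/(kA) = 0.0048/(43.9×32.6) = 3.354×10^-6 K/W
R_vermiculite fill = L/(kA) = 0.14/(0.0603×32.6) = 0.07122 K/W
R_aluminium = L/(kA) = 0.0017/(209×32.6) = 2.495×10^-7 K/W
R_outer film = 1/(h_o·A) = 1/(5.8×32.6) = 0.005289 K/W
R_total = 0.07651 K/W;  Q = ΔT/R_total = 109/0.07651 = 1425 W
T_interface = T_inner − Q·ΣR(inner→interface) = 130 − 1420×0.07122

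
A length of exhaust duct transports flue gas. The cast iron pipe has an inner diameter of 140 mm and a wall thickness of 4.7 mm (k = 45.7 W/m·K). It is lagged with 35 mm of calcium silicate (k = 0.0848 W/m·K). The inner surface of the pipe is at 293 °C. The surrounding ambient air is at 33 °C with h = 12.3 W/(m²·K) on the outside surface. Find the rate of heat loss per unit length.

q′ ≈ 310 W/m

Treating each annulus and film as a series resistance:
R_cast iron pipe wall = ln(74.7/70)/(2π×45.7×1) = 2.263×10^-4 K/W
R_calcium silicate = ln(109.7/74.7)/(2π×0.0848×1) = 0.7212 K/W
R_outer film = 1/(h_o·2πr_oL) = 1/(12.3×2π×0.1097×1) = 0.118 K/W
R_total = 0.8394 K/W
Q = ΔT/R_total = 260/0.8394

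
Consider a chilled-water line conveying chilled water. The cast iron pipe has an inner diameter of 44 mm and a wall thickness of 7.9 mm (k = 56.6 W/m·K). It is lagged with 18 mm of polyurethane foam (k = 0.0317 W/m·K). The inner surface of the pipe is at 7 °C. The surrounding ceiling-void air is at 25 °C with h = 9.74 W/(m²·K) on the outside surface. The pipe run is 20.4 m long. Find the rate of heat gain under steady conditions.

Q ≈ 136 W

Treating each annulus and film as a series resistance:
R_cast iron pipe wall = ln(29.9/22)/(2π×56.6×20.4) = 4.229×10^-5 K/W
R_polyurethane foam = ln(47.9/29.9)/(2π×0.0317×20.4) = 0.116 K/W
R_outer film = 1/(h_o·2πr_oL) = 1/(9.74×2π×0.0479×20.4) = 0.01672 K/W
R_total = 0.1327 K/W
Q = ΔT/R_total = 18/0.1327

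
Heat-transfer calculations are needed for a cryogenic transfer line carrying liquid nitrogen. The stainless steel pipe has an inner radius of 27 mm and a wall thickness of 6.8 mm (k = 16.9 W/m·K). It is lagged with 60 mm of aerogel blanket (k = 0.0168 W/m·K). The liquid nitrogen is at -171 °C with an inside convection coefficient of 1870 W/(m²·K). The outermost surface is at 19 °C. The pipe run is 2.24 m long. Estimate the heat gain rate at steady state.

Q ≈ 44 W

Treating each annulus and film as a series resistance:
R_inner film = 1/(h_i·2πr₁L) = 1/(1870×2π×0.027×2.24) = 0.001407 K/W
R_stainless steel pipe wall = ln(33.8/27)/(2π×16.9×2.24) = 9.444×10^-4 K/W
R_aerogel blanket = ln(93.8/33.8)/(2π×0.0168×2.24) = 4.317 K/W
R_total = 4.319 K/W
Q = ΔT/R_total = 190/4.319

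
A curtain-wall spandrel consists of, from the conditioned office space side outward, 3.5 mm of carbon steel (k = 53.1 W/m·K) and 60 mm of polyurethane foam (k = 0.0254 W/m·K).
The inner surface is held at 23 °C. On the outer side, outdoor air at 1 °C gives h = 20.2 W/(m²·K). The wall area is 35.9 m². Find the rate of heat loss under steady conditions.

Series thermal resistances:
R_carbon steel = L/(kA) = 0.0035/(53.1×35.9) = 1.836×10^-6 K/W
R_polyurethane foam = L/(kA) = 0.06/(0.0254×35.9) = 0.0658 K/W
R_outer film = 1/(h_o·A) = 1/(20.2×35.9) = 0.001379 K/W
R_total = 0.06718 K/W
Q = ΔT / R_total = 22 / 0.06718

Q ≈ 327 W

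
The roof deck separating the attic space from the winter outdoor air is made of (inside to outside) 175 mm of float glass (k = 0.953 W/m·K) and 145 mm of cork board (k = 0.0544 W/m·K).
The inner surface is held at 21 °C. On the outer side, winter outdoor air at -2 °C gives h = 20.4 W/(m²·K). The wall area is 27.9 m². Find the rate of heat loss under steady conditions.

Q ≈ 221 W

Series thermal resistances:
R_float glass = L/(kA) = 0.175/(0.953×27.9) = 0.006582 K/W
R_cork board = L/(kA) = 0.145/(0.0544×27.9) = 0.09554 K/W
R_outer film = 1/(h_o·A) = 1/(20.4×27.9) = 0.001757 K/W
R_total = 0.1039 K/W
Q = ΔT / R_total = 23 / 0.1039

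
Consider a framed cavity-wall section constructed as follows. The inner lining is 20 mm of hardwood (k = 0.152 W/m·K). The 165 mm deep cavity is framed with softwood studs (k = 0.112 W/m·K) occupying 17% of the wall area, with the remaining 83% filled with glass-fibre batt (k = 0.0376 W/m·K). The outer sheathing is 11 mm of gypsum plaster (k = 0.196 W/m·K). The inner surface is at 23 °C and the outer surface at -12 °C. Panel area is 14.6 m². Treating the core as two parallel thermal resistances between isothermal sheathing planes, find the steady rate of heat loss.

Q ≈ 147 W

Sheathing layers in series; stud and cavity paths in parallel between them.
R_inner = 0.02/(0.152×14.6) = 0.009012 K/W
R_stud  = 0.165/(0.112×0.17×14.6) = 0.5936 K/W
R_cav   = 0.165/(0.0376×0.83×14.6) = 0.3621 K/W
1/R_core = 1/R_stud + 1/R_cav → R_core = 0.2249 K/W
R_outer = 0.011/(0.196×14.6) = 0.003844 K/W
R_total = 0.2378 K/W
Q = ΔT/R_total = 35/0.2378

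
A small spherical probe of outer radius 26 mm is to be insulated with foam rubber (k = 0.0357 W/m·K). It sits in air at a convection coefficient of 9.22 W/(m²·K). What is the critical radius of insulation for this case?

r_cr ≈ 7.74 mm

For a sphere r_cr = 2k/h = 2×0.0357/9.22
r_cr = 7.74 mm; since the bare radius (26 mm) is above r_cr, any added insulation will reduce heat loss.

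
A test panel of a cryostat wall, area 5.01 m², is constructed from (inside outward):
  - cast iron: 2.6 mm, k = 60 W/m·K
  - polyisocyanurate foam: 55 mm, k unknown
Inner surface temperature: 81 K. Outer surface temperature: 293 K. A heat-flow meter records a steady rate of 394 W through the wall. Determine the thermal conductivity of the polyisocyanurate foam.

k ≈ 0.0204 W/(m·K)

Series thermal resistances:
R_cast iron = L/(kA) = 0.0026/(60×5.01) = 8.649×10^-6 K/W
Sum of known resistances R_other = 8.649×10^-6 K/W
Total R = ΔT/Q = 212/394 = 0.5381 K/W
R_polyisocyanurate foam = R_total − R_other = 0.5381 K/W
k = L/(R·A) = 0.055/(0.5381×5.01)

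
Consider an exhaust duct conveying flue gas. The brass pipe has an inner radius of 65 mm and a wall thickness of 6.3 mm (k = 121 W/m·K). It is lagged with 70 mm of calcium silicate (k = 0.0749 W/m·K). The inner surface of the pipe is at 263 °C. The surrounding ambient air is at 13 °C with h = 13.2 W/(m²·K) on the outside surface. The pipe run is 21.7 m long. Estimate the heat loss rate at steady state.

Per-layer cylindrical resistances, series-summed:
R_brass pipe wall = ln(71.3/65)/(2π×121×21.7) = 5.607×10^-6 K/W
R_calcium silicate = ln(141.3/71.3)/(2π×0.0749×21.7) = 0.06698 K/W
R_outer film = 1/(h_o·2πr_oL) = 1/(13.2×2π×0.1413×21.7) = 0.003932 K/W
R_total = 0.07092 K/W
Q = ΔT/R_total = 250/0.07092

Q ≈ 3530 W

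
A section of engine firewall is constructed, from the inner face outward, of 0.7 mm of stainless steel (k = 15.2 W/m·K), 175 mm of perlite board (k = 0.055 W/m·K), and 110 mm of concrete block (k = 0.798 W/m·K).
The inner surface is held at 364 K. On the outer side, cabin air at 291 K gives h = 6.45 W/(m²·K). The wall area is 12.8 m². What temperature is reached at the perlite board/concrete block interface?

T ≈ 297 K

Series thermal resistances:
R_stainless steel = L/(kA) = 0.0007/(15.2×12.8) = 3.598×10^-6 K/W
R_perlite board = L/(kA) = 0.175/(0.055×12.8) = 0.2486 K/W
R_concrete block = L/(kA) = 0.11/(0.798×12.8) = 0.01077 K/W
R_outer film = 1/(h_o·A) = 1/(6.45×12.8) = 0.01211 K/W
R_total = 0.2715 K/W;  Q = ΔT/R_total = 73/0.2715 = 268.9 W
T_interface = T_inner − Q·ΣR(inner→interface) = 364 − 269×0.2486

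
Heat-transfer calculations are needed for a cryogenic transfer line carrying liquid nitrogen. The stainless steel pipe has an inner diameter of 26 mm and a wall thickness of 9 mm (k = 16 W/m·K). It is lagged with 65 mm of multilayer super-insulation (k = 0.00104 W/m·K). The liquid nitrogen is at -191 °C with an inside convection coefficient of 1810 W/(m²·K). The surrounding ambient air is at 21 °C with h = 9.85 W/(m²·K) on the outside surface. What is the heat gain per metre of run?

q′ ≈ 1.01 W/m

Treating each annulus and film as a series resistance:
R_inner film = 1/(h_i·2πr₁L) = 1/(1810×2π×0.013×1) = 0.006764 K/W
R_stainless steel pipe wall = ln(22/13)/(2π×16×1) = 0.005233 K/W
R_multilayer super-insulation = ln(87/22)/(2π×0.00104×1) = 210.4 K/W
R_outer film = 1/(h_o·2πr_oL) = 1/(9.85×2π×0.087×1) = 0.1857 K/W
R_total = 210.6 K/W
Q = ΔT/R_total = 212/210.6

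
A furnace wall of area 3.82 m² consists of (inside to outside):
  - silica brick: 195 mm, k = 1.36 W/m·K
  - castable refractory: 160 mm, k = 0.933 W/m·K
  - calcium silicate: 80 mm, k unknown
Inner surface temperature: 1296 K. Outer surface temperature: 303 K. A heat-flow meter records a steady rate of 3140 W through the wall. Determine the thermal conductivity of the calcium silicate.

Thermal resistances in series:
R_silica brick = L/(kA) = 0.195/(1.36×3.82) = 0.03753 K/W
R_castable refractory = L/(kA) = 0.16/(0.933×3.82) = 0.04489 K/W
Sum of known resistances R_other = 0.08243 K/W
Total R = ΔT/Q = 993/3140 = 0.3162 K/W
R_calcium silicate = R_total − R_other = 0.2338 K/W
k = L/(R·A) = 0.08/(0.2338×3.82)

k ≈ 0.0896 W/(m·K)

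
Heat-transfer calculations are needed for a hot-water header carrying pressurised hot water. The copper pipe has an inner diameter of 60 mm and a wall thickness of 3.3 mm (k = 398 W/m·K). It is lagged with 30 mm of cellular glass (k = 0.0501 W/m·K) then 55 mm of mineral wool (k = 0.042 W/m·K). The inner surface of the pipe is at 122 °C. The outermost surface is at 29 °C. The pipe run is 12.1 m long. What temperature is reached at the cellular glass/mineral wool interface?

T ≈ 79 °C

Treating each annulus and film as a series resistance:
R_copper pipe wall = ln(33.3/30)/(2π×398×12.1) = 3.449×10^-6 K/W
R_cellular glass = ln(63.3/33.3)/(2π×0.0501×12.1) = 0.1686 K/W
R_mineral wool = ln(118.3/63.3)/(2π×0.042×12.1) = 0.1958 K/W
R_total = 0.3645 K/W
Q = ΔT/R_total = 93/0.3645
Q = 255 W
T_interface = T_inner − Q·ΣR(inner→interface) = 122 − 255×0.1686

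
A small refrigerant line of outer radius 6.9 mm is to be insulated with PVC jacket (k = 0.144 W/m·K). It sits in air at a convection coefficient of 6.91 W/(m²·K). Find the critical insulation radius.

For a cylinder r_cr = k/h = 0.144/6.91
r_cr = 20.8 mm; since the bare radius (6.9 mm) is below r_cr, adding a thin layer of insulation will *increase* heat loss.

r_cr ≈ 20.8 mm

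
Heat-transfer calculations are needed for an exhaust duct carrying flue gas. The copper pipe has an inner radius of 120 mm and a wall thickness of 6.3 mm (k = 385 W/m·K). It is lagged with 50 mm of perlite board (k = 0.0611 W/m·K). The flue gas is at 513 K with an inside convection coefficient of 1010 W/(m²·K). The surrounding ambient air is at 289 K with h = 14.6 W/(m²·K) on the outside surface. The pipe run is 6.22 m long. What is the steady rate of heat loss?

Treating each annulus and film as a series resistance:
R_inner film = 1/(h_i·2πr₁L) = 1/(1010×2π×0.12×6.22) = 2.111×10^-4 K/W
R_copper pipe wall = ln(126.3/120)/(2π×385×6.22) = 3.401×10^-6 K/W
R_perlite board = ln(176.3/126.3)/(2π×0.0611×6.22) = 0.1397 K/W
R_outer film = 1/(h_o·2πr_oL) = 1/(14.6×2π×0.1763×6.22) = 0.009941 K/W
R_total = 0.1498 K/W
Q = ΔT/R_total = 224/0.1498

Q ≈ 1500 W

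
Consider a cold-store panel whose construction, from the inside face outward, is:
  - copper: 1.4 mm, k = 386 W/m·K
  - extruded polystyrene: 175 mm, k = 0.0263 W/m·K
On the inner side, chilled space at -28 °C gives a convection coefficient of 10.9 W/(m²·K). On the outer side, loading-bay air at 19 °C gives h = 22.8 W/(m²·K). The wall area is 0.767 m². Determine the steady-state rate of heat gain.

Treating each layer as a thermal resistance in series:
R_inner film = 1/(h_i·A) = 1/(10.9×0.767) = 0.1196 K/W
R_copper = L/(kA) = 0.0014/(386×0.767) = 4.729×10^-6 K/W
R_extruded polystyrene = L/(kA) = 0.175/(0.0263×0.767) = 8.675 K/W
R_outer film = 1/(h_o·A) = 1/(22.8×0.767) = 0.05718 K/W
R_total = 8.852 K/W
Q = ΔT / R_total = 47 / 8.852

Q ≈ 5.31 W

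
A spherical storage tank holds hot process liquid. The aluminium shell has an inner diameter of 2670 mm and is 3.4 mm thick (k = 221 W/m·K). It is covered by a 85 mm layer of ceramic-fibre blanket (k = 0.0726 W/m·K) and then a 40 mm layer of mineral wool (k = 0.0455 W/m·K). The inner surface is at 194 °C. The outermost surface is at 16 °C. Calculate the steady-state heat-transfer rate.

Q ≈ 2160 W

Radial (spherical) resistances in series:
R_aluminium shell = (1/1.335 − 1/1.3384)/(4π×221) = 6.852×10^-7 K/W
R_ceramic-fibre blanket = (1/1.3384 − 1/1.4234)/(4π×0.0726) = 0.04891 K/W
R_mineral wool = (1/1.4234 − 1/1.4634)/(4π×0.0455) = 0.03359 K/W
R_total = 0.08249 K/W
Q = ΔT/R_total = 178/0.08249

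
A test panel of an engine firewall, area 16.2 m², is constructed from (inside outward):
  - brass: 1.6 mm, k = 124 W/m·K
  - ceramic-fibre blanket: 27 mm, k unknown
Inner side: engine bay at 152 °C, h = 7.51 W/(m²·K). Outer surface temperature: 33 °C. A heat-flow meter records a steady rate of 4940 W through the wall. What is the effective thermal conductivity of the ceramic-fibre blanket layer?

k ≈ 0.105 W/(m·K)

Series thermal resistances:
R_inner film = 1/(h_i·A) = 1/(7.51×16.2) = 0.008219 K/W
R_brass = L/(kA) = 0.0016/(124×16.2) = 7.965×10^-7 K/W
Sum of known resistances R_other = 0.00822 K/W
Total R = ΔT/Q = 119/4940 = 0.02409 K/W
R_ceramic-fibre blanket = R_total − R_other = 0.01587 K/W
k = L/(R·A) = 0.027/(0.01587×16.2)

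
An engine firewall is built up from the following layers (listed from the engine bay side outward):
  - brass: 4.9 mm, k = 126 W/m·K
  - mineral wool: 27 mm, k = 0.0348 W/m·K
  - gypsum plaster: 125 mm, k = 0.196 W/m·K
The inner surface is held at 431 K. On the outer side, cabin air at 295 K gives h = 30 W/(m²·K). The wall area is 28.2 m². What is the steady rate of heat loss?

Treating each layer as a thermal resistance in series:
R_brass = L/(kA) = 0.0049/(126×28.2) = 1.379×10^-6 K/W
R_mineral wool = L/(kA) = 0.027/(0.0348×28.2) = 0.02751 K/W
R_gypsum plaster = L/(kA) = 0.125/(0.196×28.2) = 0.02262 K/W
R_outer film = 1/(h_o·A) = 1/(30×28.2) = 0.001182 K/W
R_total = 0.05131 K/W
Q = ΔT / R_total = 136 / 0.05131

Q ≈ 2650 W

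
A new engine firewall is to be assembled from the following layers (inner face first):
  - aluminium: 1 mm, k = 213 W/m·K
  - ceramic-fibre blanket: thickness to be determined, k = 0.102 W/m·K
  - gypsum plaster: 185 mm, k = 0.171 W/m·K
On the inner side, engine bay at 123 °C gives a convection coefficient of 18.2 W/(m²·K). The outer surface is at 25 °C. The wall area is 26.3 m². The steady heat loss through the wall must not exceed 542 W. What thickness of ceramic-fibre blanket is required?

L ≈ 369 mm

Treating each layer as a thermal resistance in series:
R_inner film = 1/(h_i·A) = 1/(18.2×26.3) = 0.002089 K/W
R_aluminium = L/(kA) = 0.001/(213×26.3) = 1.785×10^-7 K/W
R_gypsum plaster = L/(kA) = 0.185/(0.171×26.3) = 0.04114 K/W
Sum of the known resistances R_other = 0.04323 K/W
Required total resistance R_tot = ΔT/Q_allow = 98/542 = 0.1808 K/W
R_ceramic-fibre blanket = R_tot − R_other = 0.1376 K/W
L = R·k·A = 0.1376×0.102×26.3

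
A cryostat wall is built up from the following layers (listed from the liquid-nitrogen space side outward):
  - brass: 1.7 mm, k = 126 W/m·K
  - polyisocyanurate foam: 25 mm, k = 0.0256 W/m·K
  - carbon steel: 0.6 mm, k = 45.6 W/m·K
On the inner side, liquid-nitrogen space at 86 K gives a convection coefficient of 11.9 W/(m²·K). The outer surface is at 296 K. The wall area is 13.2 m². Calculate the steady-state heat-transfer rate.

Model the wall as resistances in series:
R_inner film = 1/(h_i·A) = 1/(11.9×13.2) = 0.006366 K/W
R_brass = L/(kA) = 0.0017/(126×13.2) = 1.022×10^-6 K/W
R_polyisocyanurate foam = L/(kA) = 0.025/(0.0256×13.2) = 0.07398 K/W
R_carbon steel = L/(kA) = 0.0006/(45.6×13.2) = 9.968×10^-7 K/W
R_total = 0.08035 K/W
Q = ΔT / R_total = 210 / 0.08035

Q ≈ 2610 W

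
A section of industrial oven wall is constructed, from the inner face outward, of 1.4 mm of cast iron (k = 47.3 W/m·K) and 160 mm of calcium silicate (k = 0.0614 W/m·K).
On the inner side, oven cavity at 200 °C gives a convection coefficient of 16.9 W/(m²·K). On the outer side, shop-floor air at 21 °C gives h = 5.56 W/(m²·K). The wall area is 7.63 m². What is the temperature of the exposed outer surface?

Thermal resistances in series:
R_inner film = 1/(h_i·A) = 1/(16.9×7.63) = 0.007755 K/W
R_cast iron = L/(kA) = 0.0014/(47.3×7.63) = 3.879×10^-6 K/W
R_calcium silicate = L/(kA) = 0.16/(0.0614×7.63) = 0.3415 K/W
R_outer film = 1/(h_o·A) = 1/(5.56×7.63) = 0.02357 K/W
R_total = 0.3729 K/W;  Q = ΔT/R_total = 179/0.3729 = 480.1 W
T_interface = T_inner − Q·ΣR(inner→interface) = 200 − 480×0.3493

T ≈ 32.3 °C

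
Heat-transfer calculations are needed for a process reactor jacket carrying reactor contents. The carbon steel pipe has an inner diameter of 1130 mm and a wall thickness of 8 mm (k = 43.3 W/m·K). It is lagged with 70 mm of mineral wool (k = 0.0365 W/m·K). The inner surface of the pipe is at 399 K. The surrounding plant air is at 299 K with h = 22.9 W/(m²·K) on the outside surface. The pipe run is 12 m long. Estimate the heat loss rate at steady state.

Q ≈ 2340 W

Cylindrical conduction, so R = ln(r₂/r₁)/(2πkL) per layer, in series:
R_carbon steel pipe wall = ln(573/565)/(2π×43.3×12) = 4.307×10^-6 K/W
R_mineral wool = ln(643/573)/(2π×0.0365×12) = 0.04188 K/W
R_outer film = 1/(h_o·2πr_oL) = 1/(22.9×2π×0.643×12) = 9.007×10^-4 K/W
R_total = 0.04279 K/W
Q = ΔT/R_total = 100/0.04279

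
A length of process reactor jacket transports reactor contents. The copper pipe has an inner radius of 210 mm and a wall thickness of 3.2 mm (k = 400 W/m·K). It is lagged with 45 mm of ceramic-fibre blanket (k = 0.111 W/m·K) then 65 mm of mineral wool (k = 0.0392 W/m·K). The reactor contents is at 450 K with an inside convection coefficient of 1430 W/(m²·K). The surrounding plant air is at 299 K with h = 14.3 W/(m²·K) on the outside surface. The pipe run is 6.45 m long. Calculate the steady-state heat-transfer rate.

Cylindrical conduction, so R = ln(r₂/r₁)/(2πkL) per layer, in series:
R_inner film = 1/(h_i·2πr₁L) = 1/(1430×2π×0.21×6.45) = 8.217×10^-5 K/W
R_copper pipe wall = ln(213.2/210)/(2π×400×6.45) = 9.329×10^-7 K/W
R_ceramic-fibre blanket = ln(258.2/213.2)/(2π×0.111×6.45) = 0.04257 K/W
R_mineral wool = ln(323.2/258.2)/(2π×0.0392×6.45) = 0.1413 K/W
R_outer film = 1/(h_o·2πr_oL) = 1/(14.3×2π×0.3232×6.45) = 0.005339 K/W
R_total = 0.1893 K/W
Q = ΔT/R_total = 151/0.1893

Q ≈ 798 W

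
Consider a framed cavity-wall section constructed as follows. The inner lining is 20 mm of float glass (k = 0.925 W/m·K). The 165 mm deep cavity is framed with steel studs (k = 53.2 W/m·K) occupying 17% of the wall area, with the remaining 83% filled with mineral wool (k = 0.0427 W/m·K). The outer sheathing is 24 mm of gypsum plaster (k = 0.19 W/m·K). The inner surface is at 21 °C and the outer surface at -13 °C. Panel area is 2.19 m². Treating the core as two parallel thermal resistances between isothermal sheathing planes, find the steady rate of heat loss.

Q ≈ 448 W

Sheathing layers in series; stud and cavity paths in parallel between them.
R_inner = 0.02/(0.925×2.19) = 0.009873 K/W
R_stud  = 0.165/(53.2×0.17×2.19) = 0.008331 K/W
R_cav   = 0.165/(0.0427×0.83×2.19) = 2.126 K/W
1/R_core = 1/R_stud + 1/R_cav → R_core = 0.008298 K/W
R_outer = 0.024/(0.19×2.19) = 0.05768 K/W
R_total = 0.07585 K/W
Q = ΔT/R_total = 34/0.07585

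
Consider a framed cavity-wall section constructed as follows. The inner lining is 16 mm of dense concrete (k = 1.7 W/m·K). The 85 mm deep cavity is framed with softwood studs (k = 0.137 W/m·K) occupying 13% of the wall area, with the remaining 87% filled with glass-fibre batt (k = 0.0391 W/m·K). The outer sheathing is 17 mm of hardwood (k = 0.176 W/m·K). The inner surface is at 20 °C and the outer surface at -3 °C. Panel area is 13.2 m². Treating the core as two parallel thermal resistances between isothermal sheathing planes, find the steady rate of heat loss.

Sheathing layers in series; stud and cavity paths in parallel between them.
R_inner = 0.016/(1.7×13.2) = 7.13×10^-4 K/W
R_stud  = 0.085/(0.137×0.13×13.2) = 0.3616 K/W
R_cav   = 0.085/(0.0391×0.87×13.2) = 0.1893 K/W
1/R_core = 1/R_stud + 1/R_cav → R_core = 0.1242 K/W
R_outer = 0.017/(0.176×13.2) = 0.007317 K/W
R_total = 0.1323 K/W
Q = ΔT/R_total = 23/0.1323

Q ≈ 174 W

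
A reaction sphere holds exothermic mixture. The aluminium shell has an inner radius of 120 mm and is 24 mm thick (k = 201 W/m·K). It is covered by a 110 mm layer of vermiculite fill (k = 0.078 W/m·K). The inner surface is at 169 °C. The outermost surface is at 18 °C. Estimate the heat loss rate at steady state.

Q ≈ 49.2 W

Radial (spherical) resistances in series:
R_aluminium shell = (1/0.12 − 1/0.144)/(4π×201) = 5.499×10^-4 K/W
R_vermiculite fill = (1/0.144 − 1/0.254)/(4π×0.078) = 3.068 K/W
R_total = 3.069 K/W
Q = ΔT/R_total = 151/3.069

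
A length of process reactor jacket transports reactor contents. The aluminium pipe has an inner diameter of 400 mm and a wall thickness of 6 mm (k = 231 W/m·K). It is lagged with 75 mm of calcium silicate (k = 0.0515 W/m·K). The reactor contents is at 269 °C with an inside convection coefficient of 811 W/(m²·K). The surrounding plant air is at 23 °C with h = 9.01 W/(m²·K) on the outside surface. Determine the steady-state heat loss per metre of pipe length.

Radial resistances (cylindrical: R_cond = ln(r_o/r_i)/(2πkL), R_conv = 1/(h·2πrL)):
R_inner film = 1/(h_i·2πr₁L) = 1/(811×2π×0.2×1) = 9.812×10^-4 K/W
R_aluminium pipe wall = ln(206/200)/(2π×231×1) = 2.037×10^-5 K/W
R_calcium silicate = ln(281/206)/(2π×0.0515×1) = 0.9595 K/W
R_outer film = 1/(h_o·2πr_oL) = 1/(9.01×2π×0.281×1) = 0.06286 K/W
R_total = 1.023 K/W
Q = ΔT/R_total = 246/1.023

q′ ≈ 240 W/m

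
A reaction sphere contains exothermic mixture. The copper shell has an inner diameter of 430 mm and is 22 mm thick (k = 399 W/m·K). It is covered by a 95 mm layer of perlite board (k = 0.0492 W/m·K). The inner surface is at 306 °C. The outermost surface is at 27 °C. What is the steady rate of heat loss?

Spherical conduction: R = (1/r_in − 1/r_out)/(4πk) per layer; series-sum.
R_copper shell = (1/0.215 − 1/0.237)/(4π×399) = 8.611×10^-5 K/W
R_perlite board = (1/0.237 − 1/0.332)/(4π×0.0492) = 1.953 K/W
R_total = 1.953 K/W
Q = ΔT/R_total = 279/1.953

Q ≈ 143 W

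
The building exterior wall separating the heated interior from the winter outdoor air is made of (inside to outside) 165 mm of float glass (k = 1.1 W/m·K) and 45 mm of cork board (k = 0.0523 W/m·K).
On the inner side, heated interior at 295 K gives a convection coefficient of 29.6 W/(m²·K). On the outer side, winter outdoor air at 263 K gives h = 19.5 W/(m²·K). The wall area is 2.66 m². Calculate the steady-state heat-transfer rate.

Series thermal resistances:
R_inner film = 1/(h_i·A) = 1/(29.6×2.66) = 0.0127 K/W
R_float glass = L/(kA) = 0.165/(1.1×2.66) = 0.05639 K/W
R_cork board = L/(kA) = 0.045/(0.0523×2.66) = 0.3235 K/W
R_outer film = 1/(h_o·A) = 1/(19.5×2.66) = 0.01928 K/W
R_total = 0.4118 K/W
Q = ΔT / R_total = 32 / 0.4118

Q ≈ 77.7 W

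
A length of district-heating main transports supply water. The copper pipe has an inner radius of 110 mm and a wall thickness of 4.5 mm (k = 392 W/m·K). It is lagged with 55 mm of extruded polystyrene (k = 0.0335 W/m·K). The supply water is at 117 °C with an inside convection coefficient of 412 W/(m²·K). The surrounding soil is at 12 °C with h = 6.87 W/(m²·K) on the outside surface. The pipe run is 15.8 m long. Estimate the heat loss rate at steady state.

Q ≈ 828 W

Radial resistances (cylindrical: R_cond = ln(r_o/r_i)/(2πkL), R_conv = 1/(h·2πrL)):
R_inner film = 1/(h_i·2πr₁L) = 1/(412×2π×0.11×15.8) = 2.223×10^-4 K/W
R_copper pipe wall = ln(114.5/110)/(2π×392×15.8) = 1.03×10^-6 K/W
R_extruded polystyrene = ln(169.5/114.5)/(2π×0.0335×15.8) = 0.118 K/W
R_outer film = 1/(h_o·2πr_oL) = 1/(6.87×2π×0.1695×15.8) = 0.00865 K/W
R_total = 0.1268 K/W
Q = ΔT/R_total = 105/0.1268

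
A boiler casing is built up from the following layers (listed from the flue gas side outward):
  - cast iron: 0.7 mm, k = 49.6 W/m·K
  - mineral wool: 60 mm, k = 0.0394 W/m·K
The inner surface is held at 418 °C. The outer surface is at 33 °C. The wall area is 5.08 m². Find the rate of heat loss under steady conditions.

Treating each layer as a thermal resistance in series:
R_cast iron = L/(kA) = 0.0007/(49.6×5.08) = 2.778×10^-6 K/W
R_mineral wool = L/(kA) = 0.06/(0.0394×5.08) = 0.2998 K/W
R_total = 0.2998 K/W
Q = ΔT / R_total = 385 / 0.2998

Q ≈ 1280 W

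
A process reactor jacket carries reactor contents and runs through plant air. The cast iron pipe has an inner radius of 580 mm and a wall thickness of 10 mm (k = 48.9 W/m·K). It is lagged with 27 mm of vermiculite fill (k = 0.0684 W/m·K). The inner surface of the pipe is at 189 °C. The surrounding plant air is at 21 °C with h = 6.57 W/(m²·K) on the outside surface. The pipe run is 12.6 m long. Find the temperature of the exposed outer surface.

For a radial system each layer contributes R = ln(r_out/r_in)/(2πkL); films add R = 1/(hA).
R_cast iron pipe wall = ln(590/580)/(2π×48.9×12.6) = 4.416×10^-6 K/W
R_vermiculite fill = ln(617/590)/(2π×0.0684×12.6) = 0.008263 K/W
R_outer film = 1/(h_o·2πr_oL) = 1/(6.57×2π×0.617×12.6) = 0.003116 K/W
R_total = 0.01138 K/W
Q = ΔT/R_total = 168/0.01138
Q = 14800 W
T_interface = T_inner − Q·ΣR(inner→interface) = 189 − 14800×0.008268

T ≈ 67 °C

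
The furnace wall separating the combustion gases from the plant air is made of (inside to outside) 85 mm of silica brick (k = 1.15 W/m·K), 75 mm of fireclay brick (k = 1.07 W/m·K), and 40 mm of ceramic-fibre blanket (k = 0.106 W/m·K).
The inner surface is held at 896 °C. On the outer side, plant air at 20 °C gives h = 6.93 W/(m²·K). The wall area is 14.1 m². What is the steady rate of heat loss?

Treating each layer as a thermal resistance in series:
R_silica brick = L/(kA) = 0.085/(1.15×14.1) = 0.005242 K/W
R_fireclay brick = L/(kA) = 0.075/(1.07×14.1) = 0.004971 K/W
R_ceramic-fibre blanket = L/(kA) = 0.04/(0.106×14.1) = 0.02676 K/W
R_outer film = 1/(h_o·A) = 1/(6.93×14.1) = 0.01023 K/W
R_total = 0.04721 K/W
Q = ΔT / R_total = 876 / 0.04721

Q ≈ 18600 W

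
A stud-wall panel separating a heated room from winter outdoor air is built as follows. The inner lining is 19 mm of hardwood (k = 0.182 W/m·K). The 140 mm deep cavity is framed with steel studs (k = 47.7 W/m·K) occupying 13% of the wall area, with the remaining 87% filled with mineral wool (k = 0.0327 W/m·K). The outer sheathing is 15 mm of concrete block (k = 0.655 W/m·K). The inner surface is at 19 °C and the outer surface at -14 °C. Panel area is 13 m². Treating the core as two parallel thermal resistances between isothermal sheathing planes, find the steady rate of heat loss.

Q ≈ 2860 W

Sheathing layers in series; stud and cavity paths in parallel between them.
R_inner = 0.019/(0.182×13) = 0.00803 K/W
R_stud  = 0.14/(47.7×0.13×13) = 0.001737 K/W
R_cav   = 0.14/(0.0327×0.87×13) = 0.3785 K/W
1/R_core = 1/R_stud + 1/R_cav → R_core = 0.001729 K/W
R_outer = 0.015/(0.655×13) = 0.001762 K/W
R_total = 0.01152 K/W
Q = ΔT/R_total = 33/0.01152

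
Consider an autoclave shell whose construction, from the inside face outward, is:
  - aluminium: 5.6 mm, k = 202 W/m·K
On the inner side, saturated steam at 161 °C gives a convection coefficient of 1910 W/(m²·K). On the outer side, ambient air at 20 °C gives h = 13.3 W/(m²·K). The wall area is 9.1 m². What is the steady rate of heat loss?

Using the resistance-network approach (series):
R_inner film = 1/(h_i·A) = 1/(1910×9.1) = 5.753×10^-5 K/W
R_aluminium = L/(kA) = 0.0056/(202×9.1) = 3.046×10^-6 K/W
R_outer film = 1/(h_o·A) = 1/(13.3×9.1) = 0.008262 K/W
R_total = 0.008323 K/W
Q = ΔT / R_total = 141 / 0.008323

Q ≈ 16900 W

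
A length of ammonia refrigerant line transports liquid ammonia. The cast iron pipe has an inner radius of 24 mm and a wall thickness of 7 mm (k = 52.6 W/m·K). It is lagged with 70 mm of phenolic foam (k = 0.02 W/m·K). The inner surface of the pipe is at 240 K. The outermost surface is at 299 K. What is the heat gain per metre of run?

q′ ≈ 6.28 W/m

For a radial system each layer contributes R = ln(r_out/r_in)/(2πkL); films add R = 1/(hA).
R_cast iron pipe wall = ln(31/24)/(2π×52.6×1) = 7.744×10^-4 K/W
R_phenolic foam = ln(101/31)/(2π×0.02×1) = 9.399 K/W
R_total = 9.4 K/W
Q = ΔT/R_total = 59/9.4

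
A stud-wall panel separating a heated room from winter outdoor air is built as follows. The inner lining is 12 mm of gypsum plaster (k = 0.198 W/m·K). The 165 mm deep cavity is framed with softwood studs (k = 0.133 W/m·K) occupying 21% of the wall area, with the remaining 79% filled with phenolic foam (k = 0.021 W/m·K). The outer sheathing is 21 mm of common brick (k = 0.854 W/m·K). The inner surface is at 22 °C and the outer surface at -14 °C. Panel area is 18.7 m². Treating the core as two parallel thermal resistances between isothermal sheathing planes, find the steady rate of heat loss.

Sheathing layers in series; stud and cavity paths in parallel between them.
R_inner = 0.012/(0.198×18.7) = 0.003241 K/W
R_stud  = 0.165/(0.133×0.21×18.7) = 0.3159 K/W
R_cav   = 0.165/(0.021×0.79×18.7) = 0.5319 K/W
1/R_core = 1/R_stud + 1/R_cav → R_core = 0.1982 K/W
R_outer = 0.021/(0.854×18.7) = 0.001315 K/W
R_total = 0.2027 K/W
Q = ΔT/R_total = 36/0.2027

Q ≈ 178 W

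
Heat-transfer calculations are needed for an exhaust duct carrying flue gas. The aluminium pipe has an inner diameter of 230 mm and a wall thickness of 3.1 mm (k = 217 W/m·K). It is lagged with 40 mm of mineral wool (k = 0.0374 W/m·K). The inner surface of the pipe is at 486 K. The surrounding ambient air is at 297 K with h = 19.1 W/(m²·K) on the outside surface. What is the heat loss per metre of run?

Per-layer cylindrical resistances, series-summed:
R_aluminium pipe wall = ln(118.1/115)/(2π×217×1) = 1.951×10^-5 K/W
R_mineral wool = ln(158.1/118.1)/(2π×0.0374×1) = 1.241 K/W
R_outer film = 1/(h_o·2πr_oL) = 1/(19.1×2π×0.1581×1) = 0.05271 K/W
R_total = 1.294 K/W
Q = ΔT/R_total = 189/1.294

q′ ≈ 146 W/m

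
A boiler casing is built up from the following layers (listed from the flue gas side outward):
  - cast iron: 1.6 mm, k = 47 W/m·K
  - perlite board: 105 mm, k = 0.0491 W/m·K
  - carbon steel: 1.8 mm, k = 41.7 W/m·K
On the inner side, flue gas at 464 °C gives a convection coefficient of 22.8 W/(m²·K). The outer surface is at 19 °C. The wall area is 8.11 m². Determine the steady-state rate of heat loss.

Using the resistance-network approach (series):
R_inner film = 1/(h_i·A) = 1/(22.8×8.11) = 0.005408 K/W
R_cast iron = L/(kA) = 0.0016/(47×8.11) = 4.198×10^-6 K/W
R_perlite board = L/(kA) = 0.105/(0.0491×8.11) = 0.2637 K/W
R_carbon steel = L/(kA) = 0.0018/(41.7×8.11) = 5.322×10^-6 K/W
R_total = 0.2691 K/W
Q = ΔT / R_total = 445 / 0.2691

Q ≈ 1650 W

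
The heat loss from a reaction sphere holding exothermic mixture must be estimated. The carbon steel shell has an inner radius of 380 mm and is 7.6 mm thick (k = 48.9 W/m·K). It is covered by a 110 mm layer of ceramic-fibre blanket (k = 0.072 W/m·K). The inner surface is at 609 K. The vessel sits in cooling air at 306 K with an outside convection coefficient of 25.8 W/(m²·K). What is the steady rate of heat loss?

Q ≈ 471 W

Each spherical layer contributes R = (1/r_i − 1/r_o)/(4πk):
R_carbon steel shell = (1/0.38 − 1/0.3876)/(4π×48.9) = 8.397×10^-5 K/W
R_ceramic-fibre blanket = (1/0.3876 − 1/0.4976)/(4π×0.072) = 0.6304 K/W
R_outer film = 1/(h·4πr_o²) = 1/(25.8×4π×0.4976²) = 0.01246 K/W
R_total = 0.6429 K/W
Q = ΔT/R_total = 303/0.6429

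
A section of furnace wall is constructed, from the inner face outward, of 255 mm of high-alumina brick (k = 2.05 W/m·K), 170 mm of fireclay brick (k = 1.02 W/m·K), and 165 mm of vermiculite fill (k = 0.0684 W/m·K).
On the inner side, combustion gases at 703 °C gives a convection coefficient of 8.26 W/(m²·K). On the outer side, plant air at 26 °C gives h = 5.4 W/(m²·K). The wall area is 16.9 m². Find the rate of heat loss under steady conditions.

Treating each layer as a thermal resistance in series:
R_inner film = 1/(h_i·A) = 1/(8.26×16.9) = 0.007164 K/W
R_high-alumina brick = L/(kA) = 0.255/(2.05×16.9) = 0.00736 K/W
R_fireclay brick = L/(kA) = 0.17/(1.02×16.9) = 0.009862 K/W
R_vermiculite fill = L/(kA) = 0.165/(0.0684×16.9) = 0.1427 K/W
R_outer film = 1/(h_o·A) = 1/(5.4×16.9) = 0.01096 K/W
R_total = 0.1781 K/W
Q = ΔT / R_total = 677 / 0.1781

Q ≈ 3800 W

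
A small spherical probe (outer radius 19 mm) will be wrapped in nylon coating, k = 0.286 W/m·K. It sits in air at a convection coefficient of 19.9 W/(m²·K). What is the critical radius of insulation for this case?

r_cr ≈ 28.7 mm

For a sphere r_cr = 2k/h = 2×0.286/19.9
r_cr = 28.7 mm; since the bare radius (19 mm) is below r_cr, adding a thin layer of insulation will *increase* heat loss.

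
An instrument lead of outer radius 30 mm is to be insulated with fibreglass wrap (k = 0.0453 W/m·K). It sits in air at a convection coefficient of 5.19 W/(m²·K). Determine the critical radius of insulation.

r_cr ≈ 8.73 mm

For a cylinder r_cr = k/h = 0.0453/5.19
r_cr = 8.73 mm; since the bare radius (30 mm) is above r_cr, any added insulation will reduce heat loss.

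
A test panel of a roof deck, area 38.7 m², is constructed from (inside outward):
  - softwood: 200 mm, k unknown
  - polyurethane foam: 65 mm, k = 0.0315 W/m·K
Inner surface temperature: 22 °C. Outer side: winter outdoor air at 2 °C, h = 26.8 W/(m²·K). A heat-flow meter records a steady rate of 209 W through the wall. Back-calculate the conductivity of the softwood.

Model the wall as resistances in series:
R_polyurethane foam = L/(kA) = 0.065/(0.0315×38.7) = 0.05332 K/W
R_outer film = 1/(h_o·A) = 1/(26.8×38.7) = 9.642×10^-4 K/W
Sum of known resistances R_other = 0.05428 K/W
Total R = ΔT/Q = 20/209 = 0.09569 K/W
R_softwood = R_total − R_other = 0.04141 K/W
k = L/(R·A) = 0.2/(0.04141×38.7)

k ≈ 0.125 W/(m·K)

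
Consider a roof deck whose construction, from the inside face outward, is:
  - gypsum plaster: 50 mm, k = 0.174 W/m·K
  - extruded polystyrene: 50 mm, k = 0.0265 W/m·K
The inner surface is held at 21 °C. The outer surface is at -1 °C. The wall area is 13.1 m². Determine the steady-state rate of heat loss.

Q ≈ 133 W

Model the wall as resistances in series:
R_gypsum plaster = L/(kA) = 0.05/(0.174×13.1) = 0.02194 K/W
R_extruded polystyrene = L/(kA) = 0.05/(0.0265×13.1) = 0.144 K/W
R_total = 0.166 K/W
Q = ΔT / R_total = 22 / 0.166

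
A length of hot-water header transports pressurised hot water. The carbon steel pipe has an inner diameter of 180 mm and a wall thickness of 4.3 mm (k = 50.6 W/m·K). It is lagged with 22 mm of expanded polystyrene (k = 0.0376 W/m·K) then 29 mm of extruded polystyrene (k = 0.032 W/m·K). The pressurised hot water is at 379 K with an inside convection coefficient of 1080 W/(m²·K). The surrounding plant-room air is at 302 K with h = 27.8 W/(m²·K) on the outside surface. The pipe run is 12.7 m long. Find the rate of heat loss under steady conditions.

Q ≈ 480 W

For a radial system each layer contributes R = ln(r_out/r_in)/(2πkL); films add R = 1/(hA).
R_inner film = 1/(h_i·2πr₁L) = 1/(1080×2π×0.09×12.7) = 1.289×10^-4 K/W
R_carbon steel pipe wall = ln(94.3/90)/(2π×50.6×12.7) = 1.156×10^-5 K/W
R_expanded polystyrene = ln(116.3/94.3)/(2π×0.0376×12.7) = 0.06989 K/W
R_extruded polystyrene = ln(145.3/116.3)/(2π×0.032×12.7) = 0.08719 K/W
R_outer film = 1/(h_o·2πr_oL) = 1/(27.8×2π×0.1453×12.7) = 0.003102 K/W
R_total = 0.1603 K/W
Q = ΔT/R_total = 77/0.1603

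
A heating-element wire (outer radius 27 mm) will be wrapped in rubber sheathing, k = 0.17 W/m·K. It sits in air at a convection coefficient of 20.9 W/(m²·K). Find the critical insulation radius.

r_cr ≈ 8.13 mm

For a cylinder r_cr = k/h = 0.17/20.9
r_cr = 8.13 mm; since the bare radius (27 mm) is above r_cr, any added insulation will reduce heat loss.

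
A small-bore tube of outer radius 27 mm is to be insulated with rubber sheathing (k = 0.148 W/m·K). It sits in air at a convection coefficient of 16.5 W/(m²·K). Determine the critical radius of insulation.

For a cylinder r_cr = k/h = 0.148/16.5
r_cr = 8.97 mm; since the bare radius (27 mm) is above r_cr, any added insulation will reduce heat loss.

r_cr ≈ 8.97 mm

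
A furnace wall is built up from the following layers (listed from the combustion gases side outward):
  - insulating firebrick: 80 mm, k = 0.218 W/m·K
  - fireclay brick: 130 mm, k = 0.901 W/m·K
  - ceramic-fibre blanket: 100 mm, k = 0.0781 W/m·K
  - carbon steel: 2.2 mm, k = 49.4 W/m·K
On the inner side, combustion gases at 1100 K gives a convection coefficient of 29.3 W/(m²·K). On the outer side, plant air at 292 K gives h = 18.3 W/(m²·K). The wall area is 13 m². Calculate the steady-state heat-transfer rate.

Series thermal resistances:
R_inner film = 1/(h_i·A) = 1/(29.3×13) = 0.002625 K/W
R_insulating firebrick = L/(kA) = 0.08/(0.218×13) = 0.02823 K/W
R_fireclay brick = L/(kA) = 0.13/(0.901×13) = 0.0111 K/W
R_ceramic-fibre blanket = L/(kA) = 0.1/(0.0781×13) = 0.09849 K/W
R_carbon steel = L/(kA) = 0.0022/(49.4×13) = 3.426×10^-6 K/W
R_outer film = 1/(h_o·A) = 1/(18.3×13) = 0.004203 K/W
R_total = 0.1447 K/W
Q = ΔT / R_total = 808 / 0.1447

Q ≈ 5590 W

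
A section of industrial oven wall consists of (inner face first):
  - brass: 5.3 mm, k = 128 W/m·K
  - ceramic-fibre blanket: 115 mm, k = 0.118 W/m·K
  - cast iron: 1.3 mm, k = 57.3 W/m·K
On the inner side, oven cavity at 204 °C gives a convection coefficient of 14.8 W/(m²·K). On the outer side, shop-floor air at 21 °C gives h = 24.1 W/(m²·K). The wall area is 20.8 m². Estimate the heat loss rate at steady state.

Q ≈ 3510 W

Treating each layer as a thermal resistance in series:
R_inner film = 1/(h_i·A) = 1/(14.8×20.8) = 0.003248 K/W
R_brass = L/(kA) = 0.0053/(128×20.8) = 1.991×10^-6 K/W
R_ceramic-fibre blanket = L/(kA) = 0.115/(0.118×20.8) = 0.04685 K/W
R_cast iron = L/(kA) = 0.0013/(57.3×20.8) = 1.091×10^-6 K/W
R_outer film = 1/(h_o·A) = 1/(24.1×20.8) = 0.001995 K/W
R_total = 0.0521 K/W
Q = ΔT / R_total = 183 / 0.0521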